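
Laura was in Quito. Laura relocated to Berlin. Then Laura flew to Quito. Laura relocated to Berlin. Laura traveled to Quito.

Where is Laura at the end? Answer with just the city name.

Answer: Quito

Derivation:
Tracking Laura's location:
Start: Laura is in Quito.
After move 1: Quito -> Berlin. Laura is in Berlin.
After move 2: Berlin -> Quito. Laura is in Quito.
After move 3: Quito -> Berlin. Laura is in Berlin.
After move 4: Berlin -> Quito. Laura is in Quito.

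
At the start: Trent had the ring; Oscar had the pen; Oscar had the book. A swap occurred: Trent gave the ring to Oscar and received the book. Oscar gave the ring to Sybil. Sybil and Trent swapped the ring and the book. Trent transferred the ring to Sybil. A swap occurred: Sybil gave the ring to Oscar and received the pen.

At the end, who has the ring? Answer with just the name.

Tracking all object holders:
Start: ring:Trent, pen:Oscar, book:Oscar
Event 1 (swap ring<->book: now ring:Oscar, book:Trent). State: ring:Oscar, pen:Oscar, book:Trent
Event 2 (give ring: Oscar -> Sybil). State: ring:Sybil, pen:Oscar, book:Trent
Event 3 (swap ring<->book: now ring:Trent, book:Sybil). State: ring:Trent, pen:Oscar, book:Sybil
Event 4 (give ring: Trent -> Sybil). State: ring:Sybil, pen:Oscar, book:Sybil
Event 5 (swap ring<->pen: now ring:Oscar, pen:Sybil). State: ring:Oscar, pen:Sybil, book:Sybil

Final state: ring:Oscar, pen:Sybil, book:Sybil
The ring is held by Oscar.

Answer: Oscar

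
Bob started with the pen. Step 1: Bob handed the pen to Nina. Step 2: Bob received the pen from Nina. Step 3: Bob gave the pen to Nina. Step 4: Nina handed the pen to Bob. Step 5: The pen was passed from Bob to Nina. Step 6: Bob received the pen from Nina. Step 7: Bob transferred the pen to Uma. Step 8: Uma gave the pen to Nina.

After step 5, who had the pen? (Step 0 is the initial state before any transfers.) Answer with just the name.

Tracking the pen holder through step 5:
After step 0 (start): Bob
After step 1: Nina
After step 2: Bob
After step 3: Nina
After step 4: Bob
After step 5: Nina

At step 5, the holder is Nina.

Answer: Nina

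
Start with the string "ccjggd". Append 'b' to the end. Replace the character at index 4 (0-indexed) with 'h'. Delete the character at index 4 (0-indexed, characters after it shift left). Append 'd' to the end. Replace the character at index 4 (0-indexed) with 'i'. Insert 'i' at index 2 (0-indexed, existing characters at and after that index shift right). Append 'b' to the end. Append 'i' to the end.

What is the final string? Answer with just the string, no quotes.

Answer: ccijgibdbi

Derivation:
Applying each edit step by step:
Start: "ccjggd"
Op 1 (append 'b'): "ccjggd" -> "ccjggdb"
Op 2 (replace idx 4: 'g' -> 'h'): "ccjggdb" -> "ccjghdb"
Op 3 (delete idx 4 = 'h'): "ccjghdb" -> "ccjgdb"
Op 4 (append 'd'): "ccjgdb" -> "ccjgdbd"
Op 5 (replace idx 4: 'd' -> 'i'): "ccjgdbd" -> "ccjgibd"
Op 6 (insert 'i' at idx 2): "ccjgibd" -> "ccijgibd"
Op 7 (append 'b'): "ccijgibd" -> "ccijgibdb"
Op 8 (append 'i'): "ccijgibdb" -> "ccijgibdbi"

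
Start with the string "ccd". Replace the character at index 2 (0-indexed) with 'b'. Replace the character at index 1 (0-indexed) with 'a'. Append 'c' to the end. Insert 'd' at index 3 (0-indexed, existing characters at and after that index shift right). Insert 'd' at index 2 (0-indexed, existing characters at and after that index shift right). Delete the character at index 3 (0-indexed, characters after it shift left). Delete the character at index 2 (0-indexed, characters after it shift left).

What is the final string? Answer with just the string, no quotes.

Answer: cadc

Derivation:
Applying each edit step by step:
Start: "ccd"
Op 1 (replace idx 2: 'd' -> 'b'): "ccd" -> "ccb"
Op 2 (replace idx 1: 'c' -> 'a'): "ccb" -> "cab"
Op 3 (append 'c'): "cab" -> "cabc"
Op 4 (insert 'd' at idx 3): "cabc" -> "cabdc"
Op 5 (insert 'd' at idx 2): "cabdc" -> "cadbdc"
Op 6 (delete idx 3 = 'b'): "cadbdc" -> "caddc"
Op 7 (delete idx 2 = 'd'): "caddc" -> "cadc"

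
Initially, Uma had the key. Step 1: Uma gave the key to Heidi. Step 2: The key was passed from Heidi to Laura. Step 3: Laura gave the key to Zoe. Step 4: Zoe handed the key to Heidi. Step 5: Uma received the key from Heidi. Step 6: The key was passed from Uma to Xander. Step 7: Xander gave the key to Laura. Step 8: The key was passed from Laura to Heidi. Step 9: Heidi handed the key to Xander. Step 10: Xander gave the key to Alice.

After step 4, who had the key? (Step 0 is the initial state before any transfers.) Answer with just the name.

Answer: Heidi

Derivation:
Tracking the key holder through step 4:
After step 0 (start): Uma
After step 1: Heidi
After step 2: Laura
After step 3: Zoe
After step 4: Heidi

At step 4, the holder is Heidi.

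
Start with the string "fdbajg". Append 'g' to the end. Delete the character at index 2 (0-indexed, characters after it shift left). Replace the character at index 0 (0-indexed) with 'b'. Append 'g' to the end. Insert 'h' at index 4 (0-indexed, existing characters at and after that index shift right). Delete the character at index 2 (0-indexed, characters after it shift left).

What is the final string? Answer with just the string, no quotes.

Answer: bdjhggg

Derivation:
Applying each edit step by step:
Start: "fdbajg"
Op 1 (append 'g'): "fdbajg" -> "fdbajgg"
Op 2 (delete idx 2 = 'b'): "fdbajgg" -> "fdajgg"
Op 3 (replace idx 0: 'f' -> 'b'): "fdajgg" -> "bdajgg"
Op 4 (append 'g'): "bdajgg" -> "bdajggg"
Op 5 (insert 'h' at idx 4): "bdajggg" -> "bdajhggg"
Op 6 (delete idx 2 = 'a'): "bdajhggg" -> "bdjhggg"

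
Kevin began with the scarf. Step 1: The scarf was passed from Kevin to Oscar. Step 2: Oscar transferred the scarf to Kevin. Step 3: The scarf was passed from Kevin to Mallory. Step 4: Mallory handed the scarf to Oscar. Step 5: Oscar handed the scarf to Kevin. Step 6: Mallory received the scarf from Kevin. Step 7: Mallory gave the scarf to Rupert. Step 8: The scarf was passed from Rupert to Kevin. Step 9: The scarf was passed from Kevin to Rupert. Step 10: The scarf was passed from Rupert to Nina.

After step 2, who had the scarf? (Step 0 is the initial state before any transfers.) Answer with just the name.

Tracking the scarf holder through step 2:
After step 0 (start): Kevin
After step 1: Oscar
After step 2: Kevin

At step 2, the holder is Kevin.

Answer: Kevin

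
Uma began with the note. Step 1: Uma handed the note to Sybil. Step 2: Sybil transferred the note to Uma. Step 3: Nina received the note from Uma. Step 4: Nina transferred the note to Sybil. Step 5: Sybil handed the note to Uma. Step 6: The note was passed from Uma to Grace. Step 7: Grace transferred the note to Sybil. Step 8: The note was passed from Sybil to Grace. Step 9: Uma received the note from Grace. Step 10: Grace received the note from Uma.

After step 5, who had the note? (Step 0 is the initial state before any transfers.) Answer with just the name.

Answer: Uma

Derivation:
Tracking the note holder through step 5:
After step 0 (start): Uma
After step 1: Sybil
After step 2: Uma
After step 3: Nina
After step 4: Sybil
After step 5: Uma

At step 5, the holder is Uma.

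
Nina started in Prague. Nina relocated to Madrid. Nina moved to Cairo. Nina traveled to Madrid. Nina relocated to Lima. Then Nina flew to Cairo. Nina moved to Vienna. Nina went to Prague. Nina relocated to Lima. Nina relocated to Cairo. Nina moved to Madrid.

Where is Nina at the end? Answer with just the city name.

Tracking Nina's location:
Start: Nina is in Prague.
After move 1: Prague -> Madrid. Nina is in Madrid.
After move 2: Madrid -> Cairo. Nina is in Cairo.
After move 3: Cairo -> Madrid. Nina is in Madrid.
After move 4: Madrid -> Lima. Nina is in Lima.
After move 5: Lima -> Cairo. Nina is in Cairo.
After move 6: Cairo -> Vienna. Nina is in Vienna.
After move 7: Vienna -> Prague. Nina is in Prague.
After move 8: Prague -> Lima. Nina is in Lima.
After move 9: Lima -> Cairo. Nina is in Cairo.
After move 10: Cairo -> Madrid. Nina is in Madrid.

Answer: Madrid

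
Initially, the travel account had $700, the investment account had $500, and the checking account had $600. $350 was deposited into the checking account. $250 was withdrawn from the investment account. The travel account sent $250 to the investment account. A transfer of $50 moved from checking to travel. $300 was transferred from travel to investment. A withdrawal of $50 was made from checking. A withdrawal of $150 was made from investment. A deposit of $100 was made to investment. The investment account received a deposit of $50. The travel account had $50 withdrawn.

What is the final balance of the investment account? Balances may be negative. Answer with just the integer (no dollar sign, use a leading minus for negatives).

Answer: 800

Derivation:
Tracking account balances step by step:
Start: travel=700, investment=500, checking=600
Event 1 (deposit 350 to checking): checking: 600 + 350 = 950. Balances: travel=700, investment=500, checking=950
Event 2 (withdraw 250 from investment): investment: 500 - 250 = 250. Balances: travel=700, investment=250, checking=950
Event 3 (transfer 250 travel -> investment): travel: 700 - 250 = 450, investment: 250 + 250 = 500. Balances: travel=450, investment=500, checking=950
Event 4 (transfer 50 checking -> travel): checking: 950 - 50 = 900, travel: 450 + 50 = 500. Balances: travel=500, investment=500, checking=900
Event 5 (transfer 300 travel -> investment): travel: 500 - 300 = 200, investment: 500 + 300 = 800. Balances: travel=200, investment=800, checking=900
Event 6 (withdraw 50 from checking): checking: 900 - 50 = 850. Balances: travel=200, investment=800, checking=850
Event 7 (withdraw 150 from investment): investment: 800 - 150 = 650. Balances: travel=200, investment=650, checking=850
Event 8 (deposit 100 to investment): investment: 650 + 100 = 750. Balances: travel=200, investment=750, checking=850
Event 9 (deposit 50 to investment): investment: 750 + 50 = 800. Balances: travel=200, investment=800, checking=850
Event 10 (withdraw 50 from travel): travel: 200 - 50 = 150. Balances: travel=150, investment=800, checking=850

Final balance of investment: 800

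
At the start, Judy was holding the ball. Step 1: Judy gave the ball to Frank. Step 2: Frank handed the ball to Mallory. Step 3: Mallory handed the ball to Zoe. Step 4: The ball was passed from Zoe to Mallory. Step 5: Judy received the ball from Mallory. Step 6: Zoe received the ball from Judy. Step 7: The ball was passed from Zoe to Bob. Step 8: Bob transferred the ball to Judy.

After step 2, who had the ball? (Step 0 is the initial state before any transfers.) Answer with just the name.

Tracking the ball holder through step 2:
After step 0 (start): Judy
After step 1: Frank
After step 2: Mallory

At step 2, the holder is Mallory.

Answer: Mallory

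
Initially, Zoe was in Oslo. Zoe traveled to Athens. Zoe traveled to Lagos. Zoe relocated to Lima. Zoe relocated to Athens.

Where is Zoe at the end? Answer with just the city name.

Tracking Zoe's location:
Start: Zoe is in Oslo.
After move 1: Oslo -> Athens. Zoe is in Athens.
After move 2: Athens -> Lagos. Zoe is in Lagos.
After move 3: Lagos -> Lima. Zoe is in Lima.
After move 4: Lima -> Athens. Zoe is in Athens.

Answer: Athens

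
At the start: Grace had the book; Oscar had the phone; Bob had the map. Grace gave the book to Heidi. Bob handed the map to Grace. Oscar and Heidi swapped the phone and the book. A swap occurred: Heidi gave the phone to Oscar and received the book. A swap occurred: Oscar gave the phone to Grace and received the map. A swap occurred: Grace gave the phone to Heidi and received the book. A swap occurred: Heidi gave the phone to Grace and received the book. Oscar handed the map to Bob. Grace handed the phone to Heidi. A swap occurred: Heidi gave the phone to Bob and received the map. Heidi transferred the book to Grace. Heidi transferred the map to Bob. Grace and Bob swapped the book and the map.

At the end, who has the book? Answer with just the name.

Tracking all object holders:
Start: book:Grace, phone:Oscar, map:Bob
Event 1 (give book: Grace -> Heidi). State: book:Heidi, phone:Oscar, map:Bob
Event 2 (give map: Bob -> Grace). State: book:Heidi, phone:Oscar, map:Grace
Event 3 (swap phone<->book: now phone:Heidi, book:Oscar). State: book:Oscar, phone:Heidi, map:Grace
Event 4 (swap phone<->book: now phone:Oscar, book:Heidi). State: book:Heidi, phone:Oscar, map:Grace
Event 5 (swap phone<->map: now phone:Grace, map:Oscar). State: book:Heidi, phone:Grace, map:Oscar
Event 6 (swap phone<->book: now phone:Heidi, book:Grace). State: book:Grace, phone:Heidi, map:Oscar
Event 7 (swap phone<->book: now phone:Grace, book:Heidi). State: book:Heidi, phone:Grace, map:Oscar
Event 8 (give map: Oscar -> Bob). State: book:Heidi, phone:Grace, map:Bob
Event 9 (give phone: Grace -> Heidi). State: book:Heidi, phone:Heidi, map:Bob
Event 10 (swap phone<->map: now phone:Bob, map:Heidi). State: book:Heidi, phone:Bob, map:Heidi
Event 11 (give book: Heidi -> Grace). State: book:Grace, phone:Bob, map:Heidi
Event 12 (give map: Heidi -> Bob). State: book:Grace, phone:Bob, map:Bob
Event 13 (swap book<->map: now book:Bob, map:Grace). State: book:Bob, phone:Bob, map:Grace

Final state: book:Bob, phone:Bob, map:Grace
The book is held by Bob.

Answer: Bob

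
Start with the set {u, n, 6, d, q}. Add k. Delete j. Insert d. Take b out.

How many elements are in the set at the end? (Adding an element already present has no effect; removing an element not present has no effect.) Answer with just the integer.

Answer: 6

Derivation:
Tracking the set through each operation:
Start: {6, d, n, q, u}
Event 1 (add k): added. Set: {6, d, k, n, q, u}
Event 2 (remove j): not present, no change. Set: {6, d, k, n, q, u}
Event 3 (add d): already present, no change. Set: {6, d, k, n, q, u}
Event 4 (remove b): not present, no change. Set: {6, d, k, n, q, u}

Final set: {6, d, k, n, q, u} (size 6)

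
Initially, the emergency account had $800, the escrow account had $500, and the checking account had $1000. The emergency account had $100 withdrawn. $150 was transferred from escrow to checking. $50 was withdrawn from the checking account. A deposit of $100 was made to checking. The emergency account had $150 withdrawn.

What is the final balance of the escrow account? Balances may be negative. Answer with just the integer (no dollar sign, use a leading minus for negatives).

Tracking account balances step by step:
Start: emergency=800, escrow=500, checking=1000
Event 1 (withdraw 100 from emergency): emergency: 800 - 100 = 700. Balances: emergency=700, escrow=500, checking=1000
Event 2 (transfer 150 escrow -> checking): escrow: 500 - 150 = 350, checking: 1000 + 150 = 1150. Balances: emergency=700, escrow=350, checking=1150
Event 3 (withdraw 50 from checking): checking: 1150 - 50 = 1100. Balances: emergency=700, escrow=350, checking=1100
Event 4 (deposit 100 to checking): checking: 1100 + 100 = 1200. Balances: emergency=700, escrow=350, checking=1200
Event 5 (withdraw 150 from emergency): emergency: 700 - 150 = 550. Balances: emergency=550, escrow=350, checking=1200

Final balance of escrow: 350

Answer: 350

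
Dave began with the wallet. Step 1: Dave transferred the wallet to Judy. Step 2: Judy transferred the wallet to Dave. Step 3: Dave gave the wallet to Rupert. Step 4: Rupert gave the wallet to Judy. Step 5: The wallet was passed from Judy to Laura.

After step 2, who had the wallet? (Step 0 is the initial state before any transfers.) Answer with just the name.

Tracking the wallet holder through step 2:
After step 0 (start): Dave
After step 1: Judy
After step 2: Dave

At step 2, the holder is Dave.

Answer: Dave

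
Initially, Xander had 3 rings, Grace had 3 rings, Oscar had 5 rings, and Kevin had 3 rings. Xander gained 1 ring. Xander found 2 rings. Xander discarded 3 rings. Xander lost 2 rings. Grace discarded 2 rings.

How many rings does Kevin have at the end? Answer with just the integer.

Answer: 3

Derivation:
Tracking counts step by step:
Start: Xander=3, Grace=3, Oscar=5, Kevin=3
Event 1 (Xander +1): Xander: 3 -> 4. State: Xander=4, Grace=3, Oscar=5, Kevin=3
Event 2 (Xander +2): Xander: 4 -> 6. State: Xander=6, Grace=3, Oscar=5, Kevin=3
Event 3 (Xander -3): Xander: 6 -> 3. State: Xander=3, Grace=3, Oscar=5, Kevin=3
Event 4 (Xander -2): Xander: 3 -> 1. State: Xander=1, Grace=3, Oscar=5, Kevin=3
Event 5 (Grace -2): Grace: 3 -> 1. State: Xander=1, Grace=1, Oscar=5, Kevin=3

Kevin's final count: 3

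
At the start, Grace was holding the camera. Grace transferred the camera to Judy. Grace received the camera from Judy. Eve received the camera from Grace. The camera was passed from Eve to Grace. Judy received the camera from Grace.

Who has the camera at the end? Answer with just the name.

Answer: Judy

Derivation:
Tracking the camera through each event:
Start: Grace has the camera.
After event 1: Judy has the camera.
After event 2: Grace has the camera.
After event 3: Eve has the camera.
After event 4: Grace has the camera.
After event 5: Judy has the camera.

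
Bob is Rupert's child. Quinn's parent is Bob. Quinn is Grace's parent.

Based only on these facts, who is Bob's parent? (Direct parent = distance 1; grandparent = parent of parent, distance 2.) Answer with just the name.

Answer: Rupert

Derivation:
Reconstructing the parent chain from the given facts:
  Rupert -> Bob -> Quinn -> Grace
(each arrow means 'parent of the next')
Positions in the chain (0 = top):
  position of Rupert: 0
  position of Bob: 1
  position of Quinn: 2
  position of Grace: 3

Bob is at position 1; the parent is 1 step up the chain, i.e. position 0: Rupert.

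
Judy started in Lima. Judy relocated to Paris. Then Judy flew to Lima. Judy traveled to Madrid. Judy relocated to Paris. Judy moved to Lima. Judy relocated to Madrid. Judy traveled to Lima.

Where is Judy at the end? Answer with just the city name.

Answer: Lima

Derivation:
Tracking Judy's location:
Start: Judy is in Lima.
After move 1: Lima -> Paris. Judy is in Paris.
After move 2: Paris -> Lima. Judy is in Lima.
After move 3: Lima -> Madrid. Judy is in Madrid.
After move 4: Madrid -> Paris. Judy is in Paris.
After move 5: Paris -> Lima. Judy is in Lima.
After move 6: Lima -> Madrid. Judy is in Madrid.
After move 7: Madrid -> Lima. Judy is in Lima.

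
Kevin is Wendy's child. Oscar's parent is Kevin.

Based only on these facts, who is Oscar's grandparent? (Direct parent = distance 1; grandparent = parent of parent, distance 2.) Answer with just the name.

Answer: Wendy

Derivation:
Reconstructing the parent chain from the given facts:
  Wendy -> Kevin -> Oscar
(each arrow means 'parent of the next')
Positions in the chain (0 = top):
  position of Wendy: 0
  position of Kevin: 1
  position of Oscar: 2

Oscar is at position 2; the grandparent is 2 steps up the chain, i.e. position 0: Wendy.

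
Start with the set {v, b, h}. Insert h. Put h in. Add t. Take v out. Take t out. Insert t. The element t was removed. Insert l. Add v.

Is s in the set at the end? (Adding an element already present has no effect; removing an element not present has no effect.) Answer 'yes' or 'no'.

Answer: no

Derivation:
Tracking the set through each operation:
Start: {b, h, v}
Event 1 (add h): already present, no change. Set: {b, h, v}
Event 2 (add h): already present, no change. Set: {b, h, v}
Event 3 (add t): added. Set: {b, h, t, v}
Event 4 (remove v): removed. Set: {b, h, t}
Event 5 (remove t): removed. Set: {b, h}
Event 6 (add t): added. Set: {b, h, t}
Event 7 (remove t): removed. Set: {b, h}
Event 8 (add l): added. Set: {b, h, l}
Event 9 (add v): added. Set: {b, h, l, v}

Final set: {b, h, l, v} (size 4)
s is NOT in the final set.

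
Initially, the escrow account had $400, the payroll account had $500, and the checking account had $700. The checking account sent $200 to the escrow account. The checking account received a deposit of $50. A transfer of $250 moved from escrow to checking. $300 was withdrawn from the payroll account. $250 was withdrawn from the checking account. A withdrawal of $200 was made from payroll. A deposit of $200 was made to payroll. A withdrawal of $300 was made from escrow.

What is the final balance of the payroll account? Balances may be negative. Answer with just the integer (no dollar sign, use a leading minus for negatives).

Answer: 200

Derivation:
Tracking account balances step by step:
Start: escrow=400, payroll=500, checking=700
Event 1 (transfer 200 checking -> escrow): checking: 700 - 200 = 500, escrow: 400 + 200 = 600. Balances: escrow=600, payroll=500, checking=500
Event 2 (deposit 50 to checking): checking: 500 + 50 = 550. Balances: escrow=600, payroll=500, checking=550
Event 3 (transfer 250 escrow -> checking): escrow: 600 - 250 = 350, checking: 550 + 250 = 800. Balances: escrow=350, payroll=500, checking=800
Event 4 (withdraw 300 from payroll): payroll: 500 - 300 = 200. Balances: escrow=350, payroll=200, checking=800
Event 5 (withdraw 250 from checking): checking: 800 - 250 = 550. Balances: escrow=350, payroll=200, checking=550
Event 6 (withdraw 200 from payroll): payroll: 200 - 200 = 0. Balances: escrow=350, payroll=0, checking=550
Event 7 (deposit 200 to payroll): payroll: 0 + 200 = 200. Balances: escrow=350, payroll=200, checking=550
Event 8 (withdraw 300 from escrow): escrow: 350 - 300 = 50. Balances: escrow=50, payroll=200, checking=550

Final balance of payroll: 200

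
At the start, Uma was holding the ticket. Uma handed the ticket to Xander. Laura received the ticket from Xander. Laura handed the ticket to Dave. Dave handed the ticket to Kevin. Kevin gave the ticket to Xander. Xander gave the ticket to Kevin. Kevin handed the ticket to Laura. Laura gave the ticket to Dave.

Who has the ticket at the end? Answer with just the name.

Answer: Dave

Derivation:
Tracking the ticket through each event:
Start: Uma has the ticket.
After event 1: Xander has the ticket.
After event 2: Laura has the ticket.
After event 3: Dave has the ticket.
After event 4: Kevin has the ticket.
After event 5: Xander has the ticket.
After event 6: Kevin has the ticket.
After event 7: Laura has the ticket.
After event 8: Dave has the ticket.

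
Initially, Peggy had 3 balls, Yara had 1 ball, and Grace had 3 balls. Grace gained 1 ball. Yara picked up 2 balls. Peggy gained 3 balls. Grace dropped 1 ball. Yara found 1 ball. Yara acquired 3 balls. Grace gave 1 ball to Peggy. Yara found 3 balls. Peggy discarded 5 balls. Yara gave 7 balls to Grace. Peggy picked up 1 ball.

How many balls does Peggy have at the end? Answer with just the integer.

Answer: 3

Derivation:
Tracking counts step by step:
Start: Peggy=3, Yara=1, Grace=3
Event 1 (Grace +1): Grace: 3 -> 4. State: Peggy=3, Yara=1, Grace=4
Event 2 (Yara +2): Yara: 1 -> 3. State: Peggy=3, Yara=3, Grace=4
Event 3 (Peggy +3): Peggy: 3 -> 6. State: Peggy=6, Yara=3, Grace=4
Event 4 (Grace -1): Grace: 4 -> 3. State: Peggy=6, Yara=3, Grace=3
Event 5 (Yara +1): Yara: 3 -> 4. State: Peggy=6, Yara=4, Grace=3
Event 6 (Yara +3): Yara: 4 -> 7. State: Peggy=6, Yara=7, Grace=3
Event 7 (Grace -> Peggy, 1): Grace: 3 -> 2, Peggy: 6 -> 7. State: Peggy=7, Yara=7, Grace=2
Event 8 (Yara +3): Yara: 7 -> 10. State: Peggy=7, Yara=10, Grace=2
Event 9 (Peggy -5): Peggy: 7 -> 2. State: Peggy=2, Yara=10, Grace=2
Event 10 (Yara -> Grace, 7): Yara: 10 -> 3, Grace: 2 -> 9. State: Peggy=2, Yara=3, Grace=9
Event 11 (Peggy +1): Peggy: 2 -> 3. State: Peggy=3, Yara=3, Grace=9

Peggy's final count: 3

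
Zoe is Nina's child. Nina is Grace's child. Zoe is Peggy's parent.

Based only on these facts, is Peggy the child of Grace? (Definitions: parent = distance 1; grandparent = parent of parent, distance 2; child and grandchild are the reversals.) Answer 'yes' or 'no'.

Answer: no

Derivation:
Reconstructing the parent chain from the given facts:
  Grace -> Nina -> Zoe -> Peggy
(each arrow means 'parent of the next')
Positions in the chain (0 = top):
  position of Grace: 0
  position of Nina: 1
  position of Zoe: 2
  position of Peggy: 3

Peggy is at position 3, Grace is at position 0; signed distance (j - i) = -3.
'child' requires j - i = -1. Actual distance is -3, so the relation does NOT hold.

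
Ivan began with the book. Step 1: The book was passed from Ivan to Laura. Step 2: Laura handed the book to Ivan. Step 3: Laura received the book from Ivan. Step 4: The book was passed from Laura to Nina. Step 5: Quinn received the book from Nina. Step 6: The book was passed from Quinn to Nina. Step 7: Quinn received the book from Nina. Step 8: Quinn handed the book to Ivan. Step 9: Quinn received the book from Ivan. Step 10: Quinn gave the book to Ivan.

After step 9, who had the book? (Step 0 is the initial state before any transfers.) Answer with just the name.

Answer: Quinn

Derivation:
Tracking the book holder through step 9:
After step 0 (start): Ivan
After step 1: Laura
After step 2: Ivan
After step 3: Laura
After step 4: Nina
After step 5: Quinn
After step 6: Nina
After step 7: Quinn
After step 8: Ivan
After step 9: Quinn

At step 9, the holder is Quinn.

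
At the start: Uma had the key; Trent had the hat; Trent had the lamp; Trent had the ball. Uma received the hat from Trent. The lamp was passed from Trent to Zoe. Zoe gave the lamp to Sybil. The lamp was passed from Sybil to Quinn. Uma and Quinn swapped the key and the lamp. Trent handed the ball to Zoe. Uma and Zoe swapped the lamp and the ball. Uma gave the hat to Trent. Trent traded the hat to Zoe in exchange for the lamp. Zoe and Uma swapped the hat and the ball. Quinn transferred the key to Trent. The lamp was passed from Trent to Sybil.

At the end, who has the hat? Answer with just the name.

Answer: Uma

Derivation:
Tracking all object holders:
Start: key:Uma, hat:Trent, lamp:Trent, ball:Trent
Event 1 (give hat: Trent -> Uma). State: key:Uma, hat:Uma, lamp:Trent, ball:Trent
Event 2 (give lamp: Trent -> Zoe). State: key:Uma, hat:Uma, lamp:Zoe, ball:Trent
Event 3 (give lamp: Zoe -> Sybil). State: key:Uma, hat:Uma, lamp:Sybil, ball:Trent
Event 4 (give lamp: Sybil -> Quinn). State: key:Uma, hat:Uma, lamp:Quinn, ball:Trent
Event 5 (swap key<->lamp: now key:Quinn, lamp:Uma). State: key:Quinn, hat:Uma, lamp:Uma, ball:Trent
Event 6 (give ball: Trent -> Zoe). State: key:Quinn, hat:Uma, lamp:Uma, ball:Zoe
Event 7 (swap lamp<->ball: now lamp:Zoe, ball:Uma). State: key:Quinn, hat:Uma, lamp:Zoe, ball:Uma
Event 8 (give hat: Uma -> Trent). State: key:Quinn, hat:Trent, lamp:Zoe, ball:Uma
Event 9 (swap hat<->lamp: now hat:Zoe, lamp:Trent). State: key:Quinn, hat:Zoe, lamp:Trent, ball:Uma
Event 10 (swap hat<->ball: now hat:Uma, ball:Zoe). State: key:Quinn, hat:Uma, lamp:Trent, ball:Zoe
Event 11 (give key: Quinn -> Trent). State: key:Trent, hat:Uma, lamp:Trent, ball:Zoe
Event 12 (give lamp: Trent -> Sybil). State: key:Trent, hat:Uma, lamp:Sybil, ball:Zoe

Final state: key:Trent, hat:Uma, lamp:Sybil, ball:Zoe
The hat is held by Uma.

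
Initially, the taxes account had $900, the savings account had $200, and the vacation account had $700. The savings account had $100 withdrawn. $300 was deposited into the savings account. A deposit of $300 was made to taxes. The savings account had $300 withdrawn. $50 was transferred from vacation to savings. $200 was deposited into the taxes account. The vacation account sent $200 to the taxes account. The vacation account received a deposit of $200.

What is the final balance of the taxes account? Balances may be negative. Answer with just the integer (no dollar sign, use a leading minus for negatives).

Tracking account balances step by step:
Start: taxes=900, savings=200, vacation=700
Event 1 (withdraw 100 from savings): savings: 200 - 100 = 100. Balances: taxes=900, savings=100, vacation=700
Event 2 (deposit 300 to savings): savings: 100 + 300 = 400. Balances: taxes=900, savings=400, vacation=700
Event 3 (deposit 300 to taxes): taxes: 900 + 300 = 1200. Balances: taxes=1200, savings=400, vacation=700
Event 4 (withdraw 300 from savings): savings: 400 - 300 = 100. Balances: taxes=1200, savings=100, vacation=700
Event 5 (transfer 50 vacation -> savings): vacation: 700 - 50 = 650, savings: 100 + 50 = 150. Balances: taxes=1200, savings=150, vacation=650
Event 6 (deposit 200 to taxes): taxes: 1200 + 200 = 1400. Balances: taxes=1400, savings=150, vacation=650
Event 7 (transfer 200 vacation -> taxes): vacation: 650 - 200 = 450, taxes: 1400 + 200 = 1600. Balances: taxes=1600, savings=150, vacation=450
Event 8 (deposit 200 to vacation): vacation: 450 + 200 = 650. Balances: taxes=1600, savings=150, vacation=650

Final balance of taxes: 1600

Answer: 1600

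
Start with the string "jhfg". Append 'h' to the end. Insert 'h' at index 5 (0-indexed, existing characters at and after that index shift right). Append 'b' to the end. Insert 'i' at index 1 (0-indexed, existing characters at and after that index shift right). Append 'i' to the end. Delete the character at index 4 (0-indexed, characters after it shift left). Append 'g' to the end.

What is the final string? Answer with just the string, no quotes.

Applying each edit step by step:
Start: "jhfg"
Op 1 (append 'h'): "jhfg" -> "jhfgh"
Op 2 (insert 'h' at idx 5): "jhfgh" -> "jhfghh"
Op 3 (append 'b'): "jhfghh" -> "jhfghhb"
Op 4 (insert 'i' at idx 1): "jhfghhb" -> "jihfghhb"
Op 5 (append 'i'): "jihfghhb" -> "jihfghhbi"
Op 6 (delete idx 4 = 'g'): "jihfghhbi" -> "jihfhhbi"
Op 7 (append 'g'): "jihfhhbi" -> "jihfhhbig"

Answer: jihfhhbig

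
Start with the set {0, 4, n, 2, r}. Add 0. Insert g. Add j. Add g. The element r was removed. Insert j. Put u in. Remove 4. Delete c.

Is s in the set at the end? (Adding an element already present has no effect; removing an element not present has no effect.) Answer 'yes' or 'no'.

Answer: no

Derivation:
Tracking the set through each operation:
Start: {0, 2, 4, n, r}
Event 1 (add 0): already present, no change. Set: {0, 2, 4, n, r}
Event 2 (add g): added. Set: {0, 2, 4, g, n, r}
Event 3 (add j): added. Set: {0, 2, 4, g, j, n, r}
Event 4 (add g): already present, no change. Set: {0, 2, 4, g, j, n, r}
Event 5 (remove r): removed. Set: {0, 2, 4, g, j, n}
Event 6 (add j): already present, no change. Set: {0, 2, 4, g, j, n}
Event 7 (add u): added. Set: {0, 2, 4, g, j, n, u}
Event 8 (remove 4): removed. Set: {0, 2, g, j, n, u}
Event 9 (remove c): not present, no change. Set: {0, 2, g, j, n, u}

Final set: {0, 2, g, j, n, u} (size 6)
s is NOT in the final set.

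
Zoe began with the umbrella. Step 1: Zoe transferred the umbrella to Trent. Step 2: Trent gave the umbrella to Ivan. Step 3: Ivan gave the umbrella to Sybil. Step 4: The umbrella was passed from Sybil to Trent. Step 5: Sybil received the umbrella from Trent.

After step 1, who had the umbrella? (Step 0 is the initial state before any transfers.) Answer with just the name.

Tracking the umbrella holder through step 1:
After step 0 (start): Zoe
After step 1: Trent

At step 1, the holder is Trent.

Answer: Trent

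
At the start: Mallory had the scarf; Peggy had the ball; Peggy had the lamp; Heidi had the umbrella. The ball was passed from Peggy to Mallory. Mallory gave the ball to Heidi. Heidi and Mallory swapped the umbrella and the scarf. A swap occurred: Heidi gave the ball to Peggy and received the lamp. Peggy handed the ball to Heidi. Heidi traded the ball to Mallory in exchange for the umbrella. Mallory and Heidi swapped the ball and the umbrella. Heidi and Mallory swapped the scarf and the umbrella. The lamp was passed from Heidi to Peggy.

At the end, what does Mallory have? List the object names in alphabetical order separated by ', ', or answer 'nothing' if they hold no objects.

Tracking all object holders:
Start: scarf:Mallory, ball:Peggy, lamp:Peggy, umbrella:Heidi
Event 1 (give ball: Peggy -> Mallory). State: scarf:Mallory, ball:Mallory, lamp:Peggy, umbrella:Heidi
Event 2 (give ball: Mallory -> Heidi). State: scarf:Mallory, ball:Heidi, lamp:Peggy, umbrella:Heidi
Event 3 (swap umbrella<->scarf: now umbrella:Mallory, scarf:Heidi). State: scarf:Heidi, ball:Heidi, lamp:Peggy, umbrella:Mallory
Event 4 (swap ball<->lamp: now ball:Peggy, lamp:Heidi). State: scarf:Heidi, ball:Peggy, lamp:Heidi, umbrella:Mallory
Event 5 (give ball: Peggy -> Heidi). State: scarf:Heidi, ball:Heidi, lamp:Heidi, umbrella:Mallory
Event 6 (swap ball<->umbrella: now ball:Mallory, umbrella:Heidi). State: scarf:Heidi, ball:Mallory, lamp:Heidi, umbrella:Heidi
Event 7 (swap ball<->umbrella: now ball:Heidi, umbrella:Mallory). State: scarf:Heidi, ball:Heidi, lamp:Heidi, umbrella:Mallory
Event 8 (swap scarf<->umbrella: now scarf:Mallory, umbrella:Heidi). State: scarf:Mallory, ball:Heidi, lamp:Heidi, umbrella:Heidi
Event 9 (give lamp: Heidi -> Peggy). State: scarf:Mallory, ball:Heidi, lamp:Peggy, umbrella:Heidi

Final state: scarf:Mallory, ball:Heidi, lamp:Peggy, umbrella:Heidi
Mallory holds: scarf.

Answer: scarf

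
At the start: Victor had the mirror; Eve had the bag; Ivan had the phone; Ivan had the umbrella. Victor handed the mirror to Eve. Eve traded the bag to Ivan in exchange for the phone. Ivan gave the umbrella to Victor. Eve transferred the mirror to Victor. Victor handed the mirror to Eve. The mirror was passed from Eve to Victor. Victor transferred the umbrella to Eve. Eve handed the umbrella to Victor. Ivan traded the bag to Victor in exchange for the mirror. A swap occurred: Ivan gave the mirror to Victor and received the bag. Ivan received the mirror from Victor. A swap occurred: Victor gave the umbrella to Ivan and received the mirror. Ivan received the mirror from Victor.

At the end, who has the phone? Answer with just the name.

Answer: Eve

Derivation:
Tracking all object holders:
Start: mirror:Victor, bag:Eve, phone:Ivan, umbrella:Ivan
Event 1 (give mirror: Victor -> Eve). State: mirror:Eve, bag:Eve, phone:Ivan, umbrella:Ivan
Event 2 (swap bag<->phone: now bag:Ivan, phone:Eve). State: mirror:Eve, bag:Ivan, phone:Eve, umbrella:Ivan
Event 3 (give umbrella: Ivan -> Victor). State: mirror:Eve, bag:Ivan, phone:Eve, umbrella:Victor
Event 4 (give mirror: Eve -> Victor). State: mirror:Victor, bag:Ivan, phone:Eve, umbrella:Victor
Event 5 (give mirror: Victor -> Eve). State: mirror:Eve, bag:Ivan, phone:Eve, umbrella:Victor
Event 6 (give mirror: Eve -> Victor). State: mirror:Victor, bag:Ivan, phone:Eve, umbrella:Victor
Event 7 (give umbrella: Victor -> Eve). State: mirror:Victor, bag:Ivan, phone:Eve, umbrella:Eve
Event 8 (give umbrella: Eve -> Victor). State: mirror:Victor, bag:Ivan, phone:Eve, umbrella:Victor
Event 9 (swap bag<->mirror: now bag:Victor, mirror:Ivan). State: mirror:Ivan, bag:Victor, phone:Eve, umbrella:Victor
Event 10 (swap mirror<->bag: now mirror:Victor, bag:Ivan). State: mirror:Victor, bag:Ivan, phone:Eve, umbrella:Victor
Event 11 (give mirror: Victor -> Ivan). State: mirror:Ivan, bag:Ivan, phone:Eve, umbrella:Victor
Event 12 (swap umbrella<->mirror: now umbrella:Ivan, mirror:Victor). State: mirror:Victor, bag:Ivan, phone:Eve, umbrella:Ivan
Event 13 (give mirror: Victor -> Ivan). State: mirror:Ivan, bag:Ivan, phone:Eve, umbrella:Ivan

Final state: mirror:Ivan, bag:Ivan, phone:Eve, umbrella:Ivan
The phone is held by Eve.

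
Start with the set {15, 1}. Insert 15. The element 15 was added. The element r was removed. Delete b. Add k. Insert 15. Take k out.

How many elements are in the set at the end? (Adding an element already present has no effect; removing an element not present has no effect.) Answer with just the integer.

Answer: 2

Derivation:
Tracking the set through each operation:
Start: {1, 15}
Event 1 (add 15): already present, no change. Set: {1, 15}
Event 2 (add 15): already present, no change. Set: {1, 15}
Event 3 (remove r): not present, no change. Set: {1, 15}
Event 4 (remove b): not present, no change. Set: {1, 15}
Event 5 (add k): added. Set: {1, 15, k}
Event 6 (add 15): already present, no change. Set: {1, 15, k}
Event 7 (remove k): removed. Set: {1, 15}

Final set: {1, 15} (size 2)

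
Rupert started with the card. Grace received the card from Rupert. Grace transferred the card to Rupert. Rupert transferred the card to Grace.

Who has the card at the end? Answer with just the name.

Tracking the card through each event:
Start: Rupert has the card.
After event 1: Grace has the card.
After event 2: Rupert has the card.
After event 3: Grace has the card.

Answer: Grace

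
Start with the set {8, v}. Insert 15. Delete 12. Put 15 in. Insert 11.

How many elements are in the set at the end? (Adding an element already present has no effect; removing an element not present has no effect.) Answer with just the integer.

Answer: 4

Derivation:
Tracking the set through each operation:
Start: {8, v}
Event 1 (add 15): added. Set: {15, 8, v}
Event 2 (remove 12): not present, no change. Set: {15, 8, v}
Event 3 (add 15): already present, no change. Set: {15, 8, v}
Event 4 (add 11): added. Set: {11, 15, 8, v}

Final set: {11, 15, 8, v} (size 4)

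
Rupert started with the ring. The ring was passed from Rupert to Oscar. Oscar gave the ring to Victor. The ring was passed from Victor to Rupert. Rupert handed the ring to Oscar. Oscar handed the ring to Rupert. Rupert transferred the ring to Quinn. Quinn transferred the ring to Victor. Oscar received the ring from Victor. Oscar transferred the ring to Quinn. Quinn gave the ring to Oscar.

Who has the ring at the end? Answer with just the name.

Answer: Oscar

Derivation:
Tracking the ring through each event:
Start: Rupert has the ring.
After event 1: Oscar has the ring.
After event 2: Victor has the ring.
After event 3: Rupert has the ring.
After event 4: Oscar has the ring.
After event 5: Rupert has the ring.
After event 6: Quinn has the ring.
After event 7: Victor has the ring.
After event 8: Oscar has the ring.
After event 9: Quinn has the ring.
After event 10: Oscar has the ring.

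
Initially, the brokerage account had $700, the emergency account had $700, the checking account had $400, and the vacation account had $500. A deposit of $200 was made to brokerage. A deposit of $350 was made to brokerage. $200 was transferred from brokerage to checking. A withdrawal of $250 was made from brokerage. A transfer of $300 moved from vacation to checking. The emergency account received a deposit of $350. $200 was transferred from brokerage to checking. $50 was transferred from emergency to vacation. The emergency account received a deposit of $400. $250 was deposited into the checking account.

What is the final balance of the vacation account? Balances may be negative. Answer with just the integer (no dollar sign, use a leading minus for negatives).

Answer: 250

Derivation:
Tracking account balances step by step:
Start: brokerage=700, emergency=700, checking=400, vacation=500
Event 1 (deposit 200 to brokerage): brokerage: 700 + 200 = 900. Balances: brokerage=900, emergency=700, checking=400, vacation=500
Event 2 (deposit 350 to brokerage): brokerage: 900 + 350 = 1250. Balances: brokerage=1250, emergency=700, checking=400, vacation=500
Event 3 (transfer 200 brokerage -> checking): brokerage: 1250 - 200 = 1050, checking: 400 + 200 = 600. Balances: brokerage=1050, emergency=700, checking=600, vacation=500
Event 4 (withdraw 250 from brokerage): brokerage: 1050 - 250 = 800. Balances: brokerage=800, emergency=700, checking=600, vacation=500
Event 5 (transfer 300 vacation -> checking): vacation: 500 - 300 = 200, checking: 600 + 300 = 900. Balances: brokerage=800, emergency=700, checking=900, vacation=200
Event 6 (deposit 350 to emergency): emergency: 700 + 350 = 1050. Balances: brokerage=800, emergency=1050, checking=900, vacation=200
Event 7 (transfer 200 brokerage -> checking): brokerage: 800 - 200 = 600, checking: 900 + 200 = 1100. Balances: brokerage=600, emergency=1050, checking=1100, vacation=200
Event 8 (transfer 50 emergency -> vacation): emergency: 1050 - 50 = 1000, vacation: 200 + 50 = 250. Balances: brokerage=600, emergency=1000, checking=1100, vacation=250
Event 9 (deposit 400 to emergency): emergency: 1000 + 400 = 1400. Balances: brokerage=600, emergency=1400, checking=1100, vacation=250
Event 10 (deposit 250 to checking): checking: 1100 + 250 = 1350. Balances: brokerage=600, emergency=1400, checking=1350, vacation=250

Final balance of vacation: 250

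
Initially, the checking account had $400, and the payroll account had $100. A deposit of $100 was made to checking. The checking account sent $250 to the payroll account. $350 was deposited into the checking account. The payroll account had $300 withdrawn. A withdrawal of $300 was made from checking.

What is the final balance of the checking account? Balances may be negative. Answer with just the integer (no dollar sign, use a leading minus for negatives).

Tracking account balances step by step:
Start: checking=400, payroll=100
Event 1 (deposit 100 to checking): checking: 400 + 100 = 500. Balances: checking=500, payroll=100
Event 2 (transfer 250 checking -> payroll): checking: 500 - 250 = 250, payroll: 100 + 250 = 350. Balances: checking=250, payroll=350
Event 3 (deposit 350 to checking): checking: 250 + 350 = 600. Balances: checking=600, payroll=350
Event 4 (withdraw 300 from payroll): payroll: 350 - 300 = 50. Balances: checking=600, payroll=50
Event 5 (withdraw 300 from checking): checking: 600 - 300 = 300. Balances: checking=300, payroll=50

Final balance of checking: 300

Answer: 300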